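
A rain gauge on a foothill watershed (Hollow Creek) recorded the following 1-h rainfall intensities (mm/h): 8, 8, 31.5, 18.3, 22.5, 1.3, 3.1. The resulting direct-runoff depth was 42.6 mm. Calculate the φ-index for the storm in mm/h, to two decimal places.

Only the 3 blocks with intensity above φ contribute runoff: 31.5, 18.3, 22.5 mm/h.
Σ(I−φ)·Δt = d  ⇒  (31.5+18.3+22.5 − 3φ)·1 = 42.6
φ = (72.30 − 42.6/1) / 3 = 9.90 mm/h.

φ ≈ 9.90 mm/h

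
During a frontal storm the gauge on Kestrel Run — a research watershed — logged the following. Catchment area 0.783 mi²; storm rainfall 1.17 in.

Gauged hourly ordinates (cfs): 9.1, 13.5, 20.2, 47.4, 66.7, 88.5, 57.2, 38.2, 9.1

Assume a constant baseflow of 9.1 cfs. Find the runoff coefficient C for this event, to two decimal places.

C ≈ 0.45

ΣQ_DR = 268.0 cfs; V = ΣQ_DR·Δt = 9.648 × 10^5 ft³.
Runoff depth d = V / A = 0.5304 in.
C = d / P = 0.5304 / 1.17 = 0.45.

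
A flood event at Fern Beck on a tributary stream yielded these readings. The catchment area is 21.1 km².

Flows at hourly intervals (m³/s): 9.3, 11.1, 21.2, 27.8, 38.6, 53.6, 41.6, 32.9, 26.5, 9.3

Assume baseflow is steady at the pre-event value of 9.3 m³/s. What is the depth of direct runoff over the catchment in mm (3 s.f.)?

d ≈ 30.5 mm

Direct runoff: 0.0, 1.8, 11.9, 18.5, 29.3, 44.3, 32.3, 23.6, 17.2, 0.0 m³/s; ΣQ_DR = 178.9 m³/s.
V = ΣQ_DR · Δt = 178.9 × 3600 s = 6.440 × 10^5 m³.
Over A = 21.1 km², depth = V / A = 30.5 mm.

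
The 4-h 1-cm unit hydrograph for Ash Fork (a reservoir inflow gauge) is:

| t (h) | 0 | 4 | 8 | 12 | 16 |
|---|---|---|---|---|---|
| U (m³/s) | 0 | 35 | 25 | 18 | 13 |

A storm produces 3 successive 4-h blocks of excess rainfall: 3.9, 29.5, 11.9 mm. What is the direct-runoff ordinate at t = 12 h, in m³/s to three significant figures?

Q ≈ 122 m³/s

By discrete convolution, Q_j = Σ (P_i / 10 mm) · U_{j−i}.
At t = 12 h (j=3): Q = (3.9/10)·18 + (29.5/10)·25 + (11.9/10)·35 = 122 m³/s.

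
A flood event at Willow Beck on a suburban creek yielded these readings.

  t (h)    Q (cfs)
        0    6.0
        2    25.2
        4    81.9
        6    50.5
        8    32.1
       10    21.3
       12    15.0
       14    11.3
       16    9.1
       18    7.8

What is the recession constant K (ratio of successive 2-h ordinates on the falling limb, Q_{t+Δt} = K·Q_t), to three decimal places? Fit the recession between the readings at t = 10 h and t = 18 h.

Using the recession-limb readings at t = 10 h and t = 18 h: Q falls from 21.3 to 7.8 cfs over 4 intervals.
K = (Q₂/Q₁)^(1/4) = (7.8/21.3)^(1/4) = 0.778.

K ≈ 0.778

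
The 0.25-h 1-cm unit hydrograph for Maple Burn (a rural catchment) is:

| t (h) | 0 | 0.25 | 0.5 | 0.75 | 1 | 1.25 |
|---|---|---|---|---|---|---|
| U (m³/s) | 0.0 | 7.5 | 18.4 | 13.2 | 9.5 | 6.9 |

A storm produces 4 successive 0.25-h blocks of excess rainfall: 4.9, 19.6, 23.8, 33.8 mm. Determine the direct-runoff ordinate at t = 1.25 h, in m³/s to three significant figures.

By discrete convolution, Q_j = Σ (P_i / 10 mm) · U_{j−i}.
At t = 1.25 h (j=5): Q = (4.9/10)·6.9 + (19.6/10)·9.5 + (23.8/10)·13.2 + (33.8/10)·18.4 = 116 m³/s.

Q ≈ 116 m³/s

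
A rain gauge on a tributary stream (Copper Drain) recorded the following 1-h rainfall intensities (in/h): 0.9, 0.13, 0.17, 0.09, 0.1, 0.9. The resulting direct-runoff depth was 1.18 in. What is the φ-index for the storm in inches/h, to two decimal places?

φ ≈ 0.31 in/h

Only the 2 blocks with intensity above φ contribute runoff: 0.9, 0.9 in/h.
Σ(I−φ)·Δt = d  ⇒  (0.9+0.9 − 2φ)·1 = 1.18
φ = (1.800 − 1.18/1) / 2 = 0.31 in/h.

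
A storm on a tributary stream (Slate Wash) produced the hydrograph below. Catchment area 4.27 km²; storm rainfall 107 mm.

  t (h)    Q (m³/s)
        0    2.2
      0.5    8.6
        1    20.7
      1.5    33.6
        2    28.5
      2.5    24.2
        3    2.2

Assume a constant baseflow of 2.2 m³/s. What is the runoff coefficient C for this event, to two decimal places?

ΣQ_DR = 104.6 m³/s; V = ΣQ_DR·Δt = 1.883 × 10^5 m³.
Runoff depth d = V / A = 44.09 mm.
C = d / P = 44.09 / 107 = 0.41.

C ≈ 0.41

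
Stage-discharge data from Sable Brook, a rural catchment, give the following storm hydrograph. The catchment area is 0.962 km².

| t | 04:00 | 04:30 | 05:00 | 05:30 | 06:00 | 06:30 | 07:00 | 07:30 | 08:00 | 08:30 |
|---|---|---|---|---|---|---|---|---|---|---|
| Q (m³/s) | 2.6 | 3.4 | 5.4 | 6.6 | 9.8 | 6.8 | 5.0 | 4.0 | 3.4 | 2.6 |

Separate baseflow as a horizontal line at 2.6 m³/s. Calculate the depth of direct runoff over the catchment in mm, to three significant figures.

d ≈ 44.2 mm

Direct runoff: 0.0, 0.8, 2.8, 4.0, 7.2, 4.2, 2.4, 1.4, 0.8, 0.0 m³/s; ΣQ_DR = 23.60 m³/s.
V = ΣQ_DR · Δt = 23.60 × 1800 s = 42480 m³.
Over A = 0.962 km², depth = V / A = 44.2 mm.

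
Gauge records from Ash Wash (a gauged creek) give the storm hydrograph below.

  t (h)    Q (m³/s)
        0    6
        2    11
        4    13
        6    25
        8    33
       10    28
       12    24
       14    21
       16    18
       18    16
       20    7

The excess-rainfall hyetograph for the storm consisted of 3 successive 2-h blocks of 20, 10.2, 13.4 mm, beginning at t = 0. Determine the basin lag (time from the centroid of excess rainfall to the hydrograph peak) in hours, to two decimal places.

Centroid of excess rainfall: t_c = Σ P_i·t̄_i / ΣP_i = 2.6972 h (block centres at 1, 3, 5 h).
Hydrograph peak occurs at t = 8 h, so basin lag t_L = 8 − 2.6972 = 5.30 h.

t_L ≈ 5.30 h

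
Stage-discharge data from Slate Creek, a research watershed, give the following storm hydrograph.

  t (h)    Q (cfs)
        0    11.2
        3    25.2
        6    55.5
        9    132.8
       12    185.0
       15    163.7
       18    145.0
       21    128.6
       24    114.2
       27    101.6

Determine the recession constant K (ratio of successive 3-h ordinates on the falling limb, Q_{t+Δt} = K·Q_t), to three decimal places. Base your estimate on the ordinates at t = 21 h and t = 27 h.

Using the recession-limb readings at t = 21 h and t = 27 h: Q falls from 128.6 to 101.6 cfs over 2 intervals.
K = (Q₂/Q₁)^(1/2) = (101.6/128.6)^(1/2) = 0.889.

K ≈ 0.889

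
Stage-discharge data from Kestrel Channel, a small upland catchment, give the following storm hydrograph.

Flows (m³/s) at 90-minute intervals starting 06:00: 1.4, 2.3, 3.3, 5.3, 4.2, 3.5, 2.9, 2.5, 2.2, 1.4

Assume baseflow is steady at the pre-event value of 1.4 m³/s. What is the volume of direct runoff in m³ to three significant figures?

Direct-runoff ordinates (Q − Q_b): 0.0, 0.9, 1.9, 3.9, 2.8, 2.1, 1.5, 1.1, 0.8, 0.0 m³/s.
ΣQ_DR = 15.00 m³/s.
With Δt = 1.5 h = 5400 s, V = ΣQ_DR · Δt = 15.00 × 5400 = 81000 m³.

V ≈ 81000 m³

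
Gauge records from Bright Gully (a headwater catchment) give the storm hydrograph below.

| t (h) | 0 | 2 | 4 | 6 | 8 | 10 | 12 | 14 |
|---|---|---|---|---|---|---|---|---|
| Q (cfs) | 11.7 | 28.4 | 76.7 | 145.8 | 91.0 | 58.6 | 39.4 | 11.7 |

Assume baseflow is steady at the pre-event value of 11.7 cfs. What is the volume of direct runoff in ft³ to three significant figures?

Direct-runoff ordinates (Q − Q_b): 0.0, 16.7, 65.0, 134.1, 79.3, 46.9, 27.7, 0.0 cfs.
ΣQ_DR = 369.7 cfs.
With Δt = 2 h = 7200 s, V = ΣQ_DR · Δt = 369.7 × 7200 = 2.66 × 10^6 ft³.

V ≈ 2.66 × 10^6 ft³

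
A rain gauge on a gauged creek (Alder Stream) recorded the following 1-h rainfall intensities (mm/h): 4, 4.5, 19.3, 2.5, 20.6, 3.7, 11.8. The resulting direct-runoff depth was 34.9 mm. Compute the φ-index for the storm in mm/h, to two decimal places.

Only the 3 blocks with intensity above φ contribute runoff: 19.3, 20.6, 11.8 mm/h.
Σ(I−φ)·Δt = d  ⇒  (19.3+20.6+11.8 − 3φ)·1 = 34.9
φ = (51.70 − 34.9/1) / 3 = 5.60 mm/h.

φ ≈ 5.60 mm/h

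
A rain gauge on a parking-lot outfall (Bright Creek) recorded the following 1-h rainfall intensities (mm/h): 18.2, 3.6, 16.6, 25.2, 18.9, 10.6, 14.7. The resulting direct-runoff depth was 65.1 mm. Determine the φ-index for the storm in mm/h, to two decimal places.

Only the 6 blocks with intensity above φ contribute runoff: 18.2, 16.6, 25.2, 18.9, 10.6, 14.7 mm/h.
Σ(I−φ)·Δt = d  ⇒  (18.2+16.6+25.2+18.9+10.6+14.7 − 6φ)·1 = 65.1
φ = (104.2 − 65.1/1) / 6 = 6.52 mm/h.

φ ≈ 6.52 mm/h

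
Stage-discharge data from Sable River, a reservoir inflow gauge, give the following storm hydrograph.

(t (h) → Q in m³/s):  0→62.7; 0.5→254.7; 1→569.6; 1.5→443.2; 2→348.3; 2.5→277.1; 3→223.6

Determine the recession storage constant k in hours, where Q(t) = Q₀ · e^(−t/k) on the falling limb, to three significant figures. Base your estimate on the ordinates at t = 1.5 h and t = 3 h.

On the falling limb, Q drops from 443.2 to 223.6 m³/s between t = 1.5 h and t = 3 h (Δt = 1.5 h).
k = −Δt / ln(Q₂/Q₁) = −1.5 / ln(223.6/443.2) = 2.19 h.

k ≈ 2.19 h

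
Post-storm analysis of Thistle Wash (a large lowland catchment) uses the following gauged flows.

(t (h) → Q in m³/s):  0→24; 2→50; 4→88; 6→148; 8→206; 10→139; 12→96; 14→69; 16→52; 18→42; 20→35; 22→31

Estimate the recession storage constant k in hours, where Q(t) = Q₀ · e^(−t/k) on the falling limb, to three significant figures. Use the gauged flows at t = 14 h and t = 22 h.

k ≈ 10.0 h

On the falling limb, Q drops from 69 to 31 m³/s between t = 14 h and t = 22 h (Δt = 8 h).
k = −Δt / ln(Q₂/Q₁) = −8 / ln(31/69) = 10.0 h.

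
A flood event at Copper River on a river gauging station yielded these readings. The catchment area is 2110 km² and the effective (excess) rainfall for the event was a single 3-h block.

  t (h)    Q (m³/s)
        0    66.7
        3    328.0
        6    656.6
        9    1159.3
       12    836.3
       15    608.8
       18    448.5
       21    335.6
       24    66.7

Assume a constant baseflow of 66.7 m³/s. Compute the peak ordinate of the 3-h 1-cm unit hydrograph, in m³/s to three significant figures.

U_p ≈ 546 m³/s

Direct runoff: 0.0, 261.3, 589.9, 1092.6, 769.6, 542.1, 381.8, 268.9, 0.0 m³/s; ΣQ_DR = 3906 m³/s, peak = 1092.6 m³/s.
Runoff depth d = ΣQ_DR·Δt / A = 3906 × 10800 / (2110 km²) = 19.99 mm.
The 1-cm UH is the DRH scaled by (10 mm)/d, so U_p = 1092.6 × 10/19.99 = 546 m³/s.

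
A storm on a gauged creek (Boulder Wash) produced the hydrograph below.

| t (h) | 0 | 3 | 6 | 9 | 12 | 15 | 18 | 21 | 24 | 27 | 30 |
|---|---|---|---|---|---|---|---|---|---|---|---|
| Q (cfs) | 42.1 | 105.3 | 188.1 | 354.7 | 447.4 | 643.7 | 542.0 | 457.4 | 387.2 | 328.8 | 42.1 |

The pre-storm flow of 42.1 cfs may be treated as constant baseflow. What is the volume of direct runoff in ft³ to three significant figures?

Direct-runoff ordinates (Q − Q_b): 0.0, 63.2, 146.0, 312.6, 405.3, 601.6, 499.9, 415.3, 345.1, 286.7, 0.0 cfs.
ΣQ_DR = 3076 cfs.
With Δt = 3 h = 10800 s, V = ΣQ_DR · Δt = 3076 × 10800 = 3.32 × 10^7 ft³.

V ≈ 3.32 × 10^7 ft³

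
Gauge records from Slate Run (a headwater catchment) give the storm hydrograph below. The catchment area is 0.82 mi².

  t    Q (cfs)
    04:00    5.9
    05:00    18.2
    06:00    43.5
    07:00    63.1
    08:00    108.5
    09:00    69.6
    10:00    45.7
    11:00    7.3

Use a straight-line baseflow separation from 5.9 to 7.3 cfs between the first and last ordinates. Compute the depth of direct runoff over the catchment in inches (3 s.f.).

Direct runoff: 0.00, 12.10, 37.20, 56.60, 101.80, 62.70, 38.60, 0.00 cfs; ΣQ_DR = 309.0 cfs.
V = ΣQ_DR · Δt = 309.0 × 3600 s = 1.112 × 10^6 ft³.
Over A = 0.82 mi², depth = V / A = 0.584 in.

d ≈ 0.584 in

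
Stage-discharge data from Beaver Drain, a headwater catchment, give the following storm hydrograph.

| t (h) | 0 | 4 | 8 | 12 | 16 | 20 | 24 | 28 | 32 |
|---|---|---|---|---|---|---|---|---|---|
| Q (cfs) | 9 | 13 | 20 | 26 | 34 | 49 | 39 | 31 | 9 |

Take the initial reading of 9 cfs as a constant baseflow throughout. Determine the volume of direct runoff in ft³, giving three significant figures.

Direct-runoff ordinates (Q − Q_b): 0.0, 4.0, 11.0, 17.0, 25.0, 40.0, 30.0, 22.0, 0.0 cfs.
ΣQ_DR = 149.0 cfs.
With Δt = 4 h = 14400 s, V = ΣQ_DR · Δt = 149.0 × 14400 = 2.15 × 10^6 ft³.

V ≈ 2.15 × 10^6 ft³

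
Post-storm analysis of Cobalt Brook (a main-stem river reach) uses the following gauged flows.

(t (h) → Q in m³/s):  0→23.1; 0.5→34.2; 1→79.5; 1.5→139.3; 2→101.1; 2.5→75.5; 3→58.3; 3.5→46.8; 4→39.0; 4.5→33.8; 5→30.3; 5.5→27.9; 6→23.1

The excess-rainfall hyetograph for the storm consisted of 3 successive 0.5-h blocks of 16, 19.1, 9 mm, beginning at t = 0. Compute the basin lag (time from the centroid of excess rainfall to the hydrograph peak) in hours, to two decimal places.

Centroid of excess rainfall: t_c = Σ P_i·t̄_i / ΣP_i = 0.6706 h (block centres at 0.25, 0.75, 1.25 h).
Hydrograph peak occurs at t = 1.5 h, so basin lag t_L = 1.5 − 0.6706 = 0.83 h.

t_L ≈ 0.83 h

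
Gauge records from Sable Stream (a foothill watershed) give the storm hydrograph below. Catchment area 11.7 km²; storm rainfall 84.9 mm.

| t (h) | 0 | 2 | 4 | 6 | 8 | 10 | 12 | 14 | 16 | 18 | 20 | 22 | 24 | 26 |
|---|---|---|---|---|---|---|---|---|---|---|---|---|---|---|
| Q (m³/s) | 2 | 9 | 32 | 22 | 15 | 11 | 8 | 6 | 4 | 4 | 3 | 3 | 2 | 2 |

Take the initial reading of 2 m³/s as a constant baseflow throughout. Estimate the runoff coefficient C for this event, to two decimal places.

C ≈ 0.69

ΣQ_DR = 95.00 m³/s; V = ΣQ_DR·Δt = 6.840 × 10^5 m³.
Runoff depth d = V / A = 58.46 mm.
C = d / P = 58.46 / 84.9 = 0.69.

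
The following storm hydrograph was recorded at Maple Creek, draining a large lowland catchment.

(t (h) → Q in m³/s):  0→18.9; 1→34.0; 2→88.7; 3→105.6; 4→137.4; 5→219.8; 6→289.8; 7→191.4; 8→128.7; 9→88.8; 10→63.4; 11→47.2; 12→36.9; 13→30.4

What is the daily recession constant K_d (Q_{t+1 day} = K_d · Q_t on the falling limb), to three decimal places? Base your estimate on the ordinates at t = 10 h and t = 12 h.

K_d ≈ 0.002

Between t = 10 h and t = 12 h the flow falls from 63.4 to 36.9 m³/s over 2×1 h = 2 h.
Per-interval ratio K = (36.9/63.4)^(1/2) = 0.7629; K_d = K^(24/1) = 0.002.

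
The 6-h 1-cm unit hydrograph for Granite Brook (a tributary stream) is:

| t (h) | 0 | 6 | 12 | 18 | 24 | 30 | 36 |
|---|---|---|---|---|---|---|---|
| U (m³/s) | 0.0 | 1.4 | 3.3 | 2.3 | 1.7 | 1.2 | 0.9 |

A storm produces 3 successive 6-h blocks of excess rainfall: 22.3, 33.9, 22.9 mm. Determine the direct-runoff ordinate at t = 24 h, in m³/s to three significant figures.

Q ≈ 19.1 m³/s

By discrete convolution, Q_j = Σ (P_i / 10 mm) · U_{j−i}.
At t = 24 h (j=4): Q = (22.3/10)·1.7 + (33.9/10)·2.3 + (22.9/10)·3.3 = 19.1 m³/s.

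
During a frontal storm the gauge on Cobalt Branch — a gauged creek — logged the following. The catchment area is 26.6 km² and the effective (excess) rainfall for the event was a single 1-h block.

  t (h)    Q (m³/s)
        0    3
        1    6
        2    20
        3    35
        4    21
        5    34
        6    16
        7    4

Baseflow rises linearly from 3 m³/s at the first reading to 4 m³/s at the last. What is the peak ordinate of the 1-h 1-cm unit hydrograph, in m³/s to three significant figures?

Direct runoff: 0.00, 2.86, 16.71, 31.57, 17.43, 30.29, 12.14, 0.00 m³/s; ΣQ_DR = 111.0 m³/s, peak = 31.57 m³/s.
Runoff depth d = ΣQ_DR·Δt / A = 111.0 × 3600 / (26.6 km²) = 15.02 mm.
The 1-cm UH is the DRH scaled by (10 mm)/d, so U_p = 31.57 × 10/15.02 = 21.0 m³/s.

U_p ≈ 21.0 m³/s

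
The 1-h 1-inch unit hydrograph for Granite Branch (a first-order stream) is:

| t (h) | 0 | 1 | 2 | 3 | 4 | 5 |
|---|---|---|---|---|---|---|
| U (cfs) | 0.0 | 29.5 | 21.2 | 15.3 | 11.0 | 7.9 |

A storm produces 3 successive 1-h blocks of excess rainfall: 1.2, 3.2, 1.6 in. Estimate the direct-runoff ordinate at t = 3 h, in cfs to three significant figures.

By discrete convolution, Q_j = Σ (P_i / 1 in) · U_{j−i}.
At t = 3 h (j=3): Q = (1.2/1)·15.3 + (3.2/1)·21.2 + (1.6/1)·29.5 = 133 cfs.

Q ≈ 133 cfs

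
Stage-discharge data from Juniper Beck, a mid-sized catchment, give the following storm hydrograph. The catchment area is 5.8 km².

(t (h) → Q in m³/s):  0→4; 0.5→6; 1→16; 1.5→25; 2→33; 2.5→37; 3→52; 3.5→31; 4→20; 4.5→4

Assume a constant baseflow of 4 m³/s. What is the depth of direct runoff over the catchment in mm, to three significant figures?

Direct runoff: 0.0, 2.0, 12.0, 21.0, 29.0, 33.0, 48.0, 27.0, 16.0, 0.0 m³/s; ΣQ_DR = 188.0 m³/s.
V = ΣQ_DR · Δt = 188.0 × 1800 s = 3.384 × 10^5 m³.
Over A = 5.8 km², depth = V / A = 58.3 mm.

d ≈ 58.3 mm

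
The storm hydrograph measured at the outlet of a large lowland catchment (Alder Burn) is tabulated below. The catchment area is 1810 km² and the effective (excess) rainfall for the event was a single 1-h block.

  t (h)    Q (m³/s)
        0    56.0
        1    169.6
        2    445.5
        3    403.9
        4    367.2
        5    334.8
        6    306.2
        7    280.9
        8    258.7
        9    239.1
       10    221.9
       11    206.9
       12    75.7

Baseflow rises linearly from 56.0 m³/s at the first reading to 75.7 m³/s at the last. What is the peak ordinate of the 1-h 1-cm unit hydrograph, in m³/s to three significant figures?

U_p ≈ 774 m³/s

Direct runoff: 0.00, 111.96, 386.22, 342.98, 304.63, 270.59, 240.35, 213.41, 189.57, 168.32, 149.48, 132.84, 0.00 m³/s; ΣQ_DR = 2510 m³/s, peak = 386.22 m³/s.
Runoff depth d = ΣQ_DR·Δt / A = 2510 × 3600 / (1810 km²) = 4.993 mm.
The 1-cm UH is the DRH scaled by (10 mm)/d, so U_p = 386.22 × 10/4.993 = 774 m³/s.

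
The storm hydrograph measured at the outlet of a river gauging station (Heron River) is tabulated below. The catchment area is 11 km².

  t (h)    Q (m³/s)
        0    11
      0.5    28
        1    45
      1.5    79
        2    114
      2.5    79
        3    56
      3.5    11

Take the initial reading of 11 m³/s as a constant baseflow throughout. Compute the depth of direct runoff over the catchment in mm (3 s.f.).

d ≈ 54.8 mm

Direct runoff: 0.0, 17.0, 34.0, 68.0, 103.0, 68.0, 45.0, 0.0 m³/s; ΣQ_DR = 335.0 m³/s.
V = ΣQ_DR · Δt = 335.0 × 1800 s = 6.030 × 10^5 m³.
Over A = 11 km², depth = V / A = 54.8 mm.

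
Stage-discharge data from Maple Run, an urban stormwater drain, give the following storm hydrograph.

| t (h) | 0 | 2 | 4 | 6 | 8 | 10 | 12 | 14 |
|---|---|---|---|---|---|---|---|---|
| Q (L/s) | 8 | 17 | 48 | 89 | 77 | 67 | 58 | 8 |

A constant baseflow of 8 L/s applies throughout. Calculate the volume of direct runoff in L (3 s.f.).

Direct-runoff ordinates (Q − Q_b): 0.0, 9.0, 40.0, 81.0, 69.0, 59.0, 50.0, 0.0 L/s.
ΣQ_DR = 308.0 L/s.
With Δt = 2 h = 7200 s, V = ΣQ_DR · Δt = 308.0 × 7200 = 2.22 × 10^6 L.

V ≈ 2.22 × 10^6 L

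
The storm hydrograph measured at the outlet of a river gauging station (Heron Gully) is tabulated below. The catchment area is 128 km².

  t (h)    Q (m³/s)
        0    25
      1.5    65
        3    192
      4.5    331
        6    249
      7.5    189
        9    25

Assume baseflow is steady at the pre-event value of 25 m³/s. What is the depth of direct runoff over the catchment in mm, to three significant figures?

Direct runoff: 0.0, 40.0, 167.0, 306.0, 224.0, 164.0, 0.0 m³/s; ΣQ_DR = 901.0 m³/s.
V = ΣQ_DR · Δt = 901.0 × 5400 s = 4.865 × 10^6 m³.
Over A = 128 km², depth = V / A = 38.0 mm.

d ≈ 38.0 mm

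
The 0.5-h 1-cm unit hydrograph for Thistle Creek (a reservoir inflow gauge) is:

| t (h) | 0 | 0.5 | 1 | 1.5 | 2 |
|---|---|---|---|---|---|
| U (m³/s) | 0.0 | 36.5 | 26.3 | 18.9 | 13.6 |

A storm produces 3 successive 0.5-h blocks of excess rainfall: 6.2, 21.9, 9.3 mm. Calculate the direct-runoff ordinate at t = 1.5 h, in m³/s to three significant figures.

Q ≈ 103 m³/s

By discrete convolution, Q_j = Σ (P_i / 10 mm) · U_{j−i}.
At t = 1.5 h (j=3): Q = (6.2/10)·18.9 + (21.9/10)·26.3 + (9.3/10)·36.5 = 103 m³/s.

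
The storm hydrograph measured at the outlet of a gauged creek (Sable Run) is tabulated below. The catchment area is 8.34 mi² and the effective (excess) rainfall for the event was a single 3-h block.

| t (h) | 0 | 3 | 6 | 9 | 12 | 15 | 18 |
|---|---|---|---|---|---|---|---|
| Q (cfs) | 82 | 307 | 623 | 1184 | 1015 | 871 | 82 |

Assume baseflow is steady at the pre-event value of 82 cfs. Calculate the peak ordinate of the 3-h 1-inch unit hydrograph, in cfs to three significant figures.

Direct runoff: 0.0, 225.0, 541.0, 1102.0, 933.0, 789.0, 0.0 cfs; ΣQ_DR = 3590 cfs, peak = 1102.0 cfs.
Runoff depth d = ΣQ_DR·Δt / A = 3590 × 10800 / (8.34 mi²) = 2.001 in.
The 1-inch UH is the DRH scaled by (1 in)/d, so U_p = 1102.0 × 1/2.001 = 551 cfs.

U_p ≈ 551 cfs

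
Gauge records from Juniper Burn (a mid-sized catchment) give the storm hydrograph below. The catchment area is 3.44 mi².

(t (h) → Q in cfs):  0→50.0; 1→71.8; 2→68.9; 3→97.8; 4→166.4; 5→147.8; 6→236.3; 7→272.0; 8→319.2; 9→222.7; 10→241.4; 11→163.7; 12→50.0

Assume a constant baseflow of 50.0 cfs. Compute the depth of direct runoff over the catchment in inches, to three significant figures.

d ≈ 0.657 in

Direct runoff: 0.0, 21.8, 18.9, 47.8, 116.4, 97.8, 186.3, 222.0, 269.2, 172.7, 191.4, 113.7, 0.0 cfs; ΣQ_DR = 1458 cfs.
V = ΣQ_DR · Δt = 1458 × 3600 s = 5.249 × 10^6 ft³.
Over A = 3.44 mi², depth = V / A = 0.657 in.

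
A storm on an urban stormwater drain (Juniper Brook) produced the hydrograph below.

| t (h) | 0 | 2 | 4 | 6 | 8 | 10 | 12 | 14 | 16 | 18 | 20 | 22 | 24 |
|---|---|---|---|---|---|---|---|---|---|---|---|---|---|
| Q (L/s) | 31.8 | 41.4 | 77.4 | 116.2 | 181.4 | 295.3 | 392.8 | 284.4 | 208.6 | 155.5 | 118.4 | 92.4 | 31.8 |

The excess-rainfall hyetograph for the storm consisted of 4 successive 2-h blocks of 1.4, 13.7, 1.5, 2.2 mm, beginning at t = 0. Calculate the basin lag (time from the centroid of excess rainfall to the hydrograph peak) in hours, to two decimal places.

t_L ≈ 8.52 h

Centroid of excess rainfall: t_c = Σ P_i·t̄_i / ΣP_i = 3.4787 h (block centres at 1, 3, 5, 7 h).
Hydrograph peak occurs at t = 12 h, so basin lag t_L = 12 − 3.4787 = 8.52 h.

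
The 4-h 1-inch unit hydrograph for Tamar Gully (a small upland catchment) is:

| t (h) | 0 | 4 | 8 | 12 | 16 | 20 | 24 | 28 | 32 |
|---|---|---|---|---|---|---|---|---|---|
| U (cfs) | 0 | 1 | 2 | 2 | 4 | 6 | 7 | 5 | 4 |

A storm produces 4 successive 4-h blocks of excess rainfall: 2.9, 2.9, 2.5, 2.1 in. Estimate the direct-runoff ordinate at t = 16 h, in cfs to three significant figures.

Q ≈ 24.5 cfs

By discrete convolution, Q_j = Σ (P_i / 1 in) · U_{j−i}.
At t = 16 h (j=4): Q = (2.9/1)·4 + (2.9/1)·2 + (2.5/1)·2 + (2.1/1)·1 = 24.5 cfs.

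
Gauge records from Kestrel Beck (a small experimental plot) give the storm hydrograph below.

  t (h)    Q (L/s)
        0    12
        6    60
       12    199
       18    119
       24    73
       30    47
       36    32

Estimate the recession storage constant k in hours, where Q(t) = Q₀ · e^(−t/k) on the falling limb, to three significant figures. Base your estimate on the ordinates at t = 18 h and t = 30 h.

On the falling limb, Q drops from 119 to 47 L/s between t = 18 h and t = 30 h (Δt = 12 h).
k = −Δt / ln(Q₂/Q₁) = −12 / ln(47/119) = 12.9 h.

k ≈ 12.9 h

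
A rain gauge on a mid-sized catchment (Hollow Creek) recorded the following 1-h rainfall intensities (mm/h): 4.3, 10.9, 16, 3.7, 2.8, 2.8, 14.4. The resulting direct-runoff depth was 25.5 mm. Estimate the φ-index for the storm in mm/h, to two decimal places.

Only the 3 blocks with intensity above φ contribute runoff: 10.9, 16, 14.4 mm/h.
Σ(I−φ)·Δt = d  ⇒  (10.9+16+14.4 − 3φ)·1 = 25.5
φ = (41.30 − 25.5/1) / 3 = 5.27 mm/h.

φ ≈ 5.27 mm/h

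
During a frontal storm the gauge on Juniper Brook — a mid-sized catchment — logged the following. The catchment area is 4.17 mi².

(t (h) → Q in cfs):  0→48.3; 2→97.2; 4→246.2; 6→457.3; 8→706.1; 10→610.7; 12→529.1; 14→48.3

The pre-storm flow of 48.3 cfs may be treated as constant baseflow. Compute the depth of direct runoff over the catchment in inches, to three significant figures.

Direct runoff: 0.0, 48.9, 197.9, 409.0, 657.8, 562.4, 480.8, 0.0 cfs; ΣQ_DR = 2357 cfs.
V = ΣQ_DR · Δt = 2357 × 7200 s = 1.697 × 10^7 ft³.
Over A = 4.17 mi², depth = V / A = 1.75 in.

d ≈ 1.75 in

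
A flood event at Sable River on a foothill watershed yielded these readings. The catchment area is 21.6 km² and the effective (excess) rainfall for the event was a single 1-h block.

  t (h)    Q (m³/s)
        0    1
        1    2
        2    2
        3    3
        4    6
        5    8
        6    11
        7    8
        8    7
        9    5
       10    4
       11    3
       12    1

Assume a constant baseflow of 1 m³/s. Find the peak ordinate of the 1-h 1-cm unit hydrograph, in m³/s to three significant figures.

Direct runoff: 0.0, 1.0, 1.0, 2.0, 5.0, 7.0, 10.0, 7.0, 6.0, 4.0, 3.0, 2.0, 0.0 m³/s; ΣQ_DR = 48.00 m³/s, peak = 10.0 m³/s.
Runoff depth d = ΣQ_DR·Δt / A = 48.00 × 3600 / (21.6 km²) = 8.000 mm.
The 1-cm UH is the DRH scaled by (10 mm)/d, so U_p = 10.0 × 10/8.000 = 12.5 m³/s.

U_p ≈ 12.5 m³/s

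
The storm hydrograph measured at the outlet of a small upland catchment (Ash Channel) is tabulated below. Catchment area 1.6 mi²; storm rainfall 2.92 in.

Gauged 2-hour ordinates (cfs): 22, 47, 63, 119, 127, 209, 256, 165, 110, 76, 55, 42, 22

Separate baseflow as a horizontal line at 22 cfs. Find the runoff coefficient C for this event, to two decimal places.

ΣQ_DR = 1027 cfs; V = ΣQ_DR·Δt = 7.394 × 10^6 ft³.
Runoff depth d = V / A = 1.989 in.
C = d / P = 1.989 / 2.92 = 0.68.

C ≈ 0.68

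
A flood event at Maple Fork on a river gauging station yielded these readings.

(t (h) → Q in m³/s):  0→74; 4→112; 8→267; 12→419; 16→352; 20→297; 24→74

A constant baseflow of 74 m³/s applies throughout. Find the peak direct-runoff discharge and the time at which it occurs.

Subtracting baseflow gives direct-runoff ordinates: 0.0, 38.0, 193.0, 345.0, 278.0, 223.0, 0.0 m³/s.
The maximum is 345.0 m³/s, occurring at the reading for t = 12 h.

Q_p = 345.0 m³/s at t = 12 h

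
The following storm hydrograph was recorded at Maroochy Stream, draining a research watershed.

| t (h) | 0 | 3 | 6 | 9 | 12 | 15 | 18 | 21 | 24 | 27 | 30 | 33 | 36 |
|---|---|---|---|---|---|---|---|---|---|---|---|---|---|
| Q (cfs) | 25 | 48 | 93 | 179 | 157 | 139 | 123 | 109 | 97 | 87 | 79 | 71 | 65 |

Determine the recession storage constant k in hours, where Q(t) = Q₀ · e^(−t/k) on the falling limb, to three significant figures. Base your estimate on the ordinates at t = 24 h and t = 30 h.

k ≈ 29.2 h

On the falling limb, Q drops from 97 to 79 cfs between t = 24 h and t = 30 h (Δt = 6 h).
k = −Δt / ln(Q₂/Q₁) = −6 / ln(79/97) = 29.2 h.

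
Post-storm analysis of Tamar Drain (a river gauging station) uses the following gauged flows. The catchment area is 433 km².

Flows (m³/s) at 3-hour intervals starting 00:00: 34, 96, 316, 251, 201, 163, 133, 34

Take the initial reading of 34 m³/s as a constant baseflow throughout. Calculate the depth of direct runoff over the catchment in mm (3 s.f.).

d ≈ 23.8 mm

Direct runoff: 0.0, 62.0, 282.0, 217.0, 167.0, 129.0, 99.0, 0.0 m³/s; ΣQ_DR = 956.0 m³/s.
V = ΣQ_DR · Δt = 956.0 × 10800 s = 1.032 × 10^7 m³.
Over A = 433 km², depth = V / A = 23.8 mm.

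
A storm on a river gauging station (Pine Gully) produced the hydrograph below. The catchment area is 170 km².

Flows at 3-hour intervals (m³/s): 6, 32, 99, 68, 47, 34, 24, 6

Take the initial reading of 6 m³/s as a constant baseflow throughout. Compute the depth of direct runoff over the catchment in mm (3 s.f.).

d ≈ 17.0 mm

Direct runoff: 0.0, 26.0, 93.0, 62.0, 41.0, 28.0, 18.0, 0.0 m³/s; ΣQ_DR = 268.0 m³/s.
V = ΣQ_DR · Δt = 268.0 × 10800 s = 2.894 × 10^6 m³.
Over A = 170 km², depth = V / A = 17.0 mm.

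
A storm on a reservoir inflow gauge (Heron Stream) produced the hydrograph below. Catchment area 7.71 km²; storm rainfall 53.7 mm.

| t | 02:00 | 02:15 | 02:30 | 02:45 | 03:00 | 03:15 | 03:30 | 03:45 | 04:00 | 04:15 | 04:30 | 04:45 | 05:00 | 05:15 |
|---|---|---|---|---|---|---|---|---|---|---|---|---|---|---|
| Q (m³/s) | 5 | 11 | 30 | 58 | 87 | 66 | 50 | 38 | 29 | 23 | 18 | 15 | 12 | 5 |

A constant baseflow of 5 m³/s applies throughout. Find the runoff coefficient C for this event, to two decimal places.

ΣQ_DR = 377.0 m³/s; V = ΣQ_DR·Δt = 3.393 × 10^5 m³.
Runoff depth d = V / A = 44.01 mm.
C = d / P = 44.01 / 53.7 = 0.82.

C ≈ 0.82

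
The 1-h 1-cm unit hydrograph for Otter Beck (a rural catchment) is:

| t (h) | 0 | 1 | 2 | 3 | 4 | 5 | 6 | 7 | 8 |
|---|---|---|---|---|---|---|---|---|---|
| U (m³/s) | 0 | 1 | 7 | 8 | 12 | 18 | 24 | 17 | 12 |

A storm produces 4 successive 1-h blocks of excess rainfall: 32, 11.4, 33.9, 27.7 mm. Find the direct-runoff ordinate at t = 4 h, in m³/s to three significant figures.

By discrete convolution, Q_j = Σ (P_i / 10 mm) · U_{j−i}.
At t = 4 h (j=4): Q = (32/10)·12 + (11.4/10)·8 + (33.9/10)·7 + (27.7/10)·1 = 74.0 m³/s.

Q ≈ 74.0 m³/s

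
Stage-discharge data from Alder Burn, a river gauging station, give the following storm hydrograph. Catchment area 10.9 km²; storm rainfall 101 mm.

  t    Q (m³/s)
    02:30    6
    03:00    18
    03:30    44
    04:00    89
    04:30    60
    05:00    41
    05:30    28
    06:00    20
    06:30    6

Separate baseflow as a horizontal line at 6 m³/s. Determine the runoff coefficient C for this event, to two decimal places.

ΣQ_DR = 258.0 m³/s; V = ΣQ_DR·Δt = 4.644 × 10^5 m³.
Runoff depth d = V / A = 42.61 mm.
C = d / P = 42.61 / 101 = 0.42.

C ≈ 0.42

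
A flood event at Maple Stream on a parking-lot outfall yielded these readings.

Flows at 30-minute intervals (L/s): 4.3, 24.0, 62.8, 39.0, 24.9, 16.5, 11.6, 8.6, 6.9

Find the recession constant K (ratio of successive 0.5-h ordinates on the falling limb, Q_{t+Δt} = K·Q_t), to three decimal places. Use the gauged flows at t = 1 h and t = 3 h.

Using the recession-limb readings at t = 1 h and t = 3 h: Q falls from 62.8 to 11.6 L/s over 4 intervals.
K = (Q₂/Q₁)^(1/4) = (11.6/62.8)^(1/4) = 0.656.

K ≈ 0.656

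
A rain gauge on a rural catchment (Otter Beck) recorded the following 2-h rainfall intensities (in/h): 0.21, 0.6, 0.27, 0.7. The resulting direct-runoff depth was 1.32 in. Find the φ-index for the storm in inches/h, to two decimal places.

φ ≈ 0.32 in/h

Only the 2 blocks with intensity above φ contribute runoff: 0.6, 0.7 in/h.
Σ(I−φ)·Δt = d  ⇒  (0.6+0.7 − 2φ)·2 = 1.32
φ = (1.300 − 1.32/2) / 2 = 0.32 in/h.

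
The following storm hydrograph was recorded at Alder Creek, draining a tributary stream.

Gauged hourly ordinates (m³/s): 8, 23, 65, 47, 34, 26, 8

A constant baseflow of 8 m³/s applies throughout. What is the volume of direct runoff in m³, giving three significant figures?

V ≈ 5.58 × 10^5 m³

Direct-runoff ordinates (Q − Q_b): 0.0, 15.0, 57.0, 39.0, 26.0, 18.0, 0.0 m³/s.
ΣQ_DR = 155.0 m³/s.
With Δt = 1 h = 3600 s, V = ΣQ_DR · Δt = 155.0 × 3600 = 5.58 × 10^5 m³.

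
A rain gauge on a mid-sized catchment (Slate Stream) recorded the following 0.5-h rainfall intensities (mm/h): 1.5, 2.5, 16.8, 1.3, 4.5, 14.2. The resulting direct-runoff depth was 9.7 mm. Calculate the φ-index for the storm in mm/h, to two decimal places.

φ ≈ 5.80 mm/h

Only the 2 blocks with intensity above φ contribute runoff: 16.8, 14.2 mm/h.
Σ(I−φ)·Δt = d  ⇒  (16.8+14.2 − 2φ)·0.5 = 9.7
φ = (31.00 − 9.7/0.5) / 2 = 5.80 mm/h.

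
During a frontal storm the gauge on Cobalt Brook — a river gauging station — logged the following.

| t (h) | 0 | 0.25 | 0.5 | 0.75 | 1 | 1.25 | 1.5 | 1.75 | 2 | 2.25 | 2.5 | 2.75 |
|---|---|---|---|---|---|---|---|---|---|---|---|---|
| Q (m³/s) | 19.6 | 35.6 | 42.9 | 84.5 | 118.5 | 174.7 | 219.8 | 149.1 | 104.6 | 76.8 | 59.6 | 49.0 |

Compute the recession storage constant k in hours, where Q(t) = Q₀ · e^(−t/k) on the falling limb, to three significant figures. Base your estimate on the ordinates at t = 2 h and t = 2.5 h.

k ≈ 0.889 h

On the falling limb, Q drops from 104.6 to 59.6 m³/s between t = 2 h and t = 2.5 h (Δt = 0.5 h).
k = −Δt / ln(Q₂/Q₁) = −0.5 / ln(59.6/104.6) = 0.889 h.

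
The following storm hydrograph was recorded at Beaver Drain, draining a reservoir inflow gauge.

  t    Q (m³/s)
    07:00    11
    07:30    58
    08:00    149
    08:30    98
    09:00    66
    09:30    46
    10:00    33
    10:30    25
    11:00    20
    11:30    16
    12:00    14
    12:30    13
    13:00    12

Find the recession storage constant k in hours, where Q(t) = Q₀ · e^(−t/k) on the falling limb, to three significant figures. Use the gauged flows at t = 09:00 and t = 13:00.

On the falling limb, Q drops from 66 to 12 m³/s between t = 09:00 and t = 13:00 (Δt = 4 h).
k = −Δt / ln(Q₂/Q₁) = −4 / ln(12/66) = 2.35 h.

k ≈ 2.35 h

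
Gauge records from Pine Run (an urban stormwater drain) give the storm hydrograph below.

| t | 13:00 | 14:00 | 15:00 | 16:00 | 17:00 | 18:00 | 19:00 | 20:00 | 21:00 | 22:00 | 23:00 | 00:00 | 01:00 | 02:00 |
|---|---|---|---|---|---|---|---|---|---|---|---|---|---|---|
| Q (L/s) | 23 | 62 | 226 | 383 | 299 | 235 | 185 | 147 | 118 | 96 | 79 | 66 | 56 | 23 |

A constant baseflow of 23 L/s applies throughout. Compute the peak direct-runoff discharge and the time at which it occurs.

Q_p = 360.0 L/s at t = 16:00

Subtracting baseflow gives direct-runoff ordinates: 0.0, 39.0, 203.0, 360.0, 276.0, 212.0, 162.0, 124.0, 95.0, 73.0, 56.0, 43.0, 33.0, 0.0 L/s.
The maximum is 360.0 L/s, occurring at the reading for t = 16:00.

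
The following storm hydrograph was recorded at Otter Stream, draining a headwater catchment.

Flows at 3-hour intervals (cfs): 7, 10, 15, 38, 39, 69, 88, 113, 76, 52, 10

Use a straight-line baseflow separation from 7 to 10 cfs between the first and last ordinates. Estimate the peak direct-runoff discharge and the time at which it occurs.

Subtracting baseflow gives direct-runoff ordinates: 0.00, 2.70, 7.40, 30.10, 30.80, 60.50, 79.20, 103.90, 66.60, 42.30, 0.00 cfs.
The maximum is 103.90 cfs, occurring at the reading for t = 21 h.

Q_p = 103.90 cfs at t = 21 h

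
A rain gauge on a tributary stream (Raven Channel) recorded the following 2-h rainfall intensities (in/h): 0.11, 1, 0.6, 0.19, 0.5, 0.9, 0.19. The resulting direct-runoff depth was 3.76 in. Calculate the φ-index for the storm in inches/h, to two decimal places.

Only the 4 blocks with intensity above φ contribute runoff: 1, 0.6, 0.5, 0.9 in/h.
Σ(I−φ)·Δt = d  ⇒  (1+0.6+0.5+0.9 − 4φ)·2 = 3.76
φ = (3.000 − 3.76/2) / 4 = 0.28 in/h.

φ ≈ 0.28 in/h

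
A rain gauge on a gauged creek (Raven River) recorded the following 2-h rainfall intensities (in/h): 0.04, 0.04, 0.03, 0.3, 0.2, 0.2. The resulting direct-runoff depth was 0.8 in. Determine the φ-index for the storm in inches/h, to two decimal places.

φ ≈ 0.10 in/h

Only the 3 blocks with intensity above φ contribute runoff: 0.3, 0.2, 0.2 in/h.
Σ(I−φ)·Δt = d  ⇒  (0.3+0.2+0.2 − 3φ)·2 = 0.8
φ = (0.7000 − 0.8/2) / 3 = 0.10 in/h.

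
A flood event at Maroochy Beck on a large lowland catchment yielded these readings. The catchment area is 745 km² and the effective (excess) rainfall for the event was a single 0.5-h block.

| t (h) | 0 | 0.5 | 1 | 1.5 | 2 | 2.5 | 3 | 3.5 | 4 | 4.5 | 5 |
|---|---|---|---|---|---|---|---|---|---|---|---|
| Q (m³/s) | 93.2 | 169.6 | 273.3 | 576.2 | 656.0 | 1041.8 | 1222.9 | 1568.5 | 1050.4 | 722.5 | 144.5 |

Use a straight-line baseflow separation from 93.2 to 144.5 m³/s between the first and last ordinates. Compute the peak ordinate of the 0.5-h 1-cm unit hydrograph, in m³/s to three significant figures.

Direct runoff: 0.00, 71.27, 169.84, 467.61, 542.28, 922.95, 1098.92, 1439.39, 916.16, 583.13, 0.00 m³/s; ΣQ_DR = 6212 m³/s, peak = 1439.39 m³/s.
Runoff depth d = ΣQ_DR·Δt / A = 6212 × 1800 / (745 km²) = 15.01 mm.
The 1-cm UH is the DRH scaled by (10 mm)/d, so U_p = 1439.39 × 10/15.01 = 959 m³/s.

U_p ≈ 959 m³/s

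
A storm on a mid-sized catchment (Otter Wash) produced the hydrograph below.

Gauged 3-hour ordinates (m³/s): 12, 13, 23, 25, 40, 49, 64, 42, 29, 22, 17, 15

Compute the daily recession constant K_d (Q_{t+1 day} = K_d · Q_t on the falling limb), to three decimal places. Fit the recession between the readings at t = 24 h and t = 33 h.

Between t = 24 h and t = 33 h the flow falls from 29 to 15 m³/s over 3×3 h = 9 h.
Per-interval ratio K = (15/29)^(1/3) = 0.8027; K_d = K^(24/3) = 0.172.

K_d ≈ 0.172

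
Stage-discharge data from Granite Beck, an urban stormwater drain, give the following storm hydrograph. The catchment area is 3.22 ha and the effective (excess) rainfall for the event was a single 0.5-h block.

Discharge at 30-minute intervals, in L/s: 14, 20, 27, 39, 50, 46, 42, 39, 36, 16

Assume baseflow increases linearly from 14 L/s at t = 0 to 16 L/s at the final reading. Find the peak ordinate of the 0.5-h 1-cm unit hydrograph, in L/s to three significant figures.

Direct runoff: 0.00, 5.78, 12.56, 24.33, 35.11, 30.89, 26.67, 23.44, 20.22, 0.00 L/s; ΣQ_DR = 179.0 L/s, peak = 35.11 L/s.
Runoff depth d = ΣQ_DR·Δt / A = 179.0 × 1800 / (3.22 ha) = 10.01 mm.
The 1-cm UH is the DRH scaled by (10 mm)/d, so U_p = 35.11 × 10/10.01 = 35.1 L/s.

U_p ≈ 35.1 L/s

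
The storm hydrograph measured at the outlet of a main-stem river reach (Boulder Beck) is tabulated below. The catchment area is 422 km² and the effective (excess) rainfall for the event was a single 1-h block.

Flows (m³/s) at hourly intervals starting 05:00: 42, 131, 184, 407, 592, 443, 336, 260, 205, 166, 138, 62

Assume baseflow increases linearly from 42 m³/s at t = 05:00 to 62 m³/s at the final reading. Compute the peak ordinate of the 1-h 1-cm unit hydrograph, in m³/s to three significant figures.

Direct runoff: 0.00, 87.18, 138.36, 359.55, 542.73, 391.91, 283.09, 205.27, 148.45, 107.64, 77.82, 0.00 m³/s; ΣQ_DR = 2342 m³/s, peak = 542.73 m³/s.
Runoff depth d = ΣQ_DR·Δt / A = 2342 × 3600 / (422 km²) = 19.98 mm.
The 1-cm UH is the DRH scaled by (10 mm)/d, so U_p = 542.73 × 10/19.98 = 272 m³/s.

U_p ≈ 272 m³/s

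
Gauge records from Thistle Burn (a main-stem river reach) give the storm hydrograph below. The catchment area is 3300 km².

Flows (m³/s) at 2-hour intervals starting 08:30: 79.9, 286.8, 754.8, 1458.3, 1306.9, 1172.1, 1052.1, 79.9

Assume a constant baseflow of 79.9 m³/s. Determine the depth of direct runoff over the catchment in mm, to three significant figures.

d ≈ 12.1 mm

Direct runoff: 0.0, 206.9, 674.9, 1378.4, 1227.0, 1092.2, 972.2, 0.0 m³/s; ΣQ_DR = 5552 m³/s.
V = ΣQ_DR · Δt = 5552 × 7200 s = 3.997 × 10^7 m³.
Over A = 3300 km², depth = V / A = 12.1 mm.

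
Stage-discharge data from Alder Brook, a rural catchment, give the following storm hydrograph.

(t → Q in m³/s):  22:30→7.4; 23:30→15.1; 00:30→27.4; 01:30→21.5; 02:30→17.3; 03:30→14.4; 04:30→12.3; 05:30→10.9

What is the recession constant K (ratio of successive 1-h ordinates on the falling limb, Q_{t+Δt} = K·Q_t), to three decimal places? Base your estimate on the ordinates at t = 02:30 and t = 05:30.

Using the recession-limb readings at t = 02:30 and t = 05:30: Q falls from 17.3 to 10.9 m³/s over 3 intervals.
K = (Q₂/Q₁)^(1/3) = (10.9/17.3)^(1/3) = 0.857.

K ≈ 0.857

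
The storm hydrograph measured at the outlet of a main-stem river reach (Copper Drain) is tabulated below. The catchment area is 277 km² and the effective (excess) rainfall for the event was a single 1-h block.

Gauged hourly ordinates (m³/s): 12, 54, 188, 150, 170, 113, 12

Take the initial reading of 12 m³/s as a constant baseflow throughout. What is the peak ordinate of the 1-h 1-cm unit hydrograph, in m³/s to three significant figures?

U_p ≈ 220 m³/s

Direct runoff: 0.0, 42.0, 176.0, 138.0, 158.0, 101.0, 0.0 m³/s; ΣQ_DR = 615.0 m³/s, peak = 176.0 m³/s.
Runoff depth d = ΣQ_DR·Δt / A = 615.0 × 3600 / (277 km²) = 7.993 mm.
The 1-cm UH is the DRH scaled by (10 mm)/d, so U_p = 176.0 × 10/7.993 = 220 m³/s.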